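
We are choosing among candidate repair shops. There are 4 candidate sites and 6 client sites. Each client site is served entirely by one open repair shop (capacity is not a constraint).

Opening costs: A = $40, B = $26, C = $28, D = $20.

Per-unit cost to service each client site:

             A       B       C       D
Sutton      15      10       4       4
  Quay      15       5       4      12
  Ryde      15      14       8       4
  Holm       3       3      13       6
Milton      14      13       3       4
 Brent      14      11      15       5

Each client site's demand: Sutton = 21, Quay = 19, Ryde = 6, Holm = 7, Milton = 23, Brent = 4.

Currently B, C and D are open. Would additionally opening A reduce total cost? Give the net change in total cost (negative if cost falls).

Current service cost with {B, C, D}: 294.
Adding A: each client site re-picks its cheapest; new service cost 294, saving 0.
Extra fixed cost: 40. Net change = 40 − 0 = 40.
(Totals: 368 → 408.)

No — net change +40 (cost rises by 40).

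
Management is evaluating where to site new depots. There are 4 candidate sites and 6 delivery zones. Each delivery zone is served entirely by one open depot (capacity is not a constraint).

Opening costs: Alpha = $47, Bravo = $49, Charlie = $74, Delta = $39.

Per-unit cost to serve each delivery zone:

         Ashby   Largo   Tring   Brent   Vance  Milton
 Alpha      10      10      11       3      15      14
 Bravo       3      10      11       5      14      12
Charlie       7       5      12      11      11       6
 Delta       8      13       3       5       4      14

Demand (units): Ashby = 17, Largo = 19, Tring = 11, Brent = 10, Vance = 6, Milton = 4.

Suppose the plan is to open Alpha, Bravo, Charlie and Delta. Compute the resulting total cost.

Each delivery zone is assigned to its cheapest site among the open ones.
{Alpha, Bravo, Charlie, Delta}: Ashby→Bravo 3·17=51, Largo→Charlie 5·19=95, Tring→Delta 3·11=33, Brent→Alpha 3·10=30, Vance→Delta 4·6=24, Milton→Charlie 6·4=24. Service 257; fixed 209; total 466.

Total cost: 466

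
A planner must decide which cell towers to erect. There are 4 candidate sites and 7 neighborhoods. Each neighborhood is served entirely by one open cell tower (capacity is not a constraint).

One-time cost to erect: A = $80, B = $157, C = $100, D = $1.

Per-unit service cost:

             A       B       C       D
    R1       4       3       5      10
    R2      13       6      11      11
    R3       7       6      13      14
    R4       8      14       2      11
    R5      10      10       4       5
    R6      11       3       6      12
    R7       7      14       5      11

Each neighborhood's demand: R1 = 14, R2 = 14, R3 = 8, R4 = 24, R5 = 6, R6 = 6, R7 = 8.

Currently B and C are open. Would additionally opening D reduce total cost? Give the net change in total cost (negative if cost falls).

No — net change +1 (cost rises by 1).

Current service cost with {B, C}: 304.
Adding D: each neighborhood re-picks its cheapest; new service cost 304, saving 0.
Extra fixed cost: 1. Net change = 1 − 0 = 1.
(Totals: 561 → 562.)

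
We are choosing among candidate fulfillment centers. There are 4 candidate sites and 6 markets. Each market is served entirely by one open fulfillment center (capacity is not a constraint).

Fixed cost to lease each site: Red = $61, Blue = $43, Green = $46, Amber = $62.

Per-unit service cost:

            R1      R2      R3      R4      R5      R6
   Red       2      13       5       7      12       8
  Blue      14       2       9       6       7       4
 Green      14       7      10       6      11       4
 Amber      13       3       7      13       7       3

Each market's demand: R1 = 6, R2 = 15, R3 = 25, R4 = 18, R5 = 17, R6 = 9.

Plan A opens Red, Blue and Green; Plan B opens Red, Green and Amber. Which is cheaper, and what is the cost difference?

Plan A: {Red, Blue, Green}: R1→Red 2·6=12, R2→Blue 2·15=30, R3→Red 5·25=125, R4→Blue 6·18=108, R5→Blue 7·17=119, R6→Blue 4·9=36. Service 430; fixed 150; total 580.
Plan B: {Red, Green, Amber}: R1→Red 2·6=12, R2→Amber 3·15=45, R3→Red 5·25=125, R4→Green 6·18=108, R5→Amber 7·17=119, R6→Amber 3·9=27. Service 436; fixed 169; total 605.
Difference: |580 − 605| = 25.

Plan A is cheaper by 25.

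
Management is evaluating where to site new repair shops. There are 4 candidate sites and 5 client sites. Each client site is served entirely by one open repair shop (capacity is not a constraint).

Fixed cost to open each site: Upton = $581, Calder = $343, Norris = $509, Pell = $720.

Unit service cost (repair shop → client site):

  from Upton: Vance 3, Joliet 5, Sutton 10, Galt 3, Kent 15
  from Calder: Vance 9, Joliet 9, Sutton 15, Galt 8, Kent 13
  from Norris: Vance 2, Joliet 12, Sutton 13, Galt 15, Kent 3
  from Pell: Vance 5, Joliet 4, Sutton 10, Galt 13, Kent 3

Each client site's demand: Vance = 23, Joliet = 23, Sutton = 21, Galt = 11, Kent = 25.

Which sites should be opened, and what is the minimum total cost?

Open Norris only; minimum total cost 1344.

For any fixed open set, each client site goes to its cheapest open site; total = fixed + service.
{Norris}: Vance→Norris 2·23=46, Joliet→Norris 12·23=276, Sutton→Norris 13·21=273, Galt→Norris 15·11=165, Kent→Norris 3·25=75. Service 835; fixed 509; total 1344.
{Pell}: service 635 + fixed 720 = 1355
{Upton}: service 802 + fixed 581 = 1383
{Upton, Calder, Norris, Pell}: service 456 + fixed 2153 = 2609
No other subset beats 1344.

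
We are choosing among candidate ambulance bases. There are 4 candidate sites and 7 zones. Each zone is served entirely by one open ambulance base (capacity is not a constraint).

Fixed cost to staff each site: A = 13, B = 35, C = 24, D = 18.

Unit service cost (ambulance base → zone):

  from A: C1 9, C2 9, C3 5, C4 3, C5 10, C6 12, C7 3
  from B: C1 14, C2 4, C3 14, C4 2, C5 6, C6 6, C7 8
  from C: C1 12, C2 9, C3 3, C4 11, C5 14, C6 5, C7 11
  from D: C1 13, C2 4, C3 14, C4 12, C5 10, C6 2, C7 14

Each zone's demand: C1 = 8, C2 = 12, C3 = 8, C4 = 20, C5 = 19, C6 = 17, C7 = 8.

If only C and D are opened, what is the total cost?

Each zone is assigned to its cheapest site among the open ones.
{C, D}: C1→C 12·8=96, C2→D 4·12=48, C3→C 3·8=24, C4→C 11·20=220, C5→D 10·19=190, C6→D 2·17=34, C7→C 11·8=88. Service 700; fixed 42; total 742.

Total cost: 742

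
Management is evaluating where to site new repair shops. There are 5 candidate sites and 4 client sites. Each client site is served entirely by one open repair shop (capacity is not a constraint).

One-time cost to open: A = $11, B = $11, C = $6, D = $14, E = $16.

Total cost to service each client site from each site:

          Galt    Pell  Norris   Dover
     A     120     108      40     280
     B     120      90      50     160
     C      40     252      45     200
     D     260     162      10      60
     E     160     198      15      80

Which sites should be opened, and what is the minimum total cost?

For any fixed open set, each client site goes to its cheapest open site; total = fixed + service.
{B, C, D}: Galt→C 40, Pell→B 90, Norris→D 10, Dover→D 60. Service 200; fixed 31; total 231.
{A, B, C, D}: service 200 + fixed 42 = 242
{B, C, D, E}: service 200 + fixed 47 = 247
{A, B, C, D, E}: service 200 + fixed 58 = 258
No other subset beats 231.

Open B, C and D; minimum total cost 231.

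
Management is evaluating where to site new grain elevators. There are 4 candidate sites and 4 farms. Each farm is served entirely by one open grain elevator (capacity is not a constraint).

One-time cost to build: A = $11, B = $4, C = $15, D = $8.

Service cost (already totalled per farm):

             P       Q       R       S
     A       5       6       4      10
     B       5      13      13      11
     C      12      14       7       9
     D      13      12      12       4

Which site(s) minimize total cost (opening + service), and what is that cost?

For any fixed open set, each farm goes to its cheapest open site; total = fixed + service.
{A}: P→A 5, Q→A 6, R→A 4, S→A 10. Service 25; fixed 11; total 36.
{A, D}: service 19 + fixed 19 = 38
{A, B}: service 25 + fixed 15 = 40
{A, B, C, D}: P→A 5, Q→A 6, R→A 4, S→D 4. Service 19; fixed 38; total 57.
No other subset beats 36.

Open A only; minimum total cost 36.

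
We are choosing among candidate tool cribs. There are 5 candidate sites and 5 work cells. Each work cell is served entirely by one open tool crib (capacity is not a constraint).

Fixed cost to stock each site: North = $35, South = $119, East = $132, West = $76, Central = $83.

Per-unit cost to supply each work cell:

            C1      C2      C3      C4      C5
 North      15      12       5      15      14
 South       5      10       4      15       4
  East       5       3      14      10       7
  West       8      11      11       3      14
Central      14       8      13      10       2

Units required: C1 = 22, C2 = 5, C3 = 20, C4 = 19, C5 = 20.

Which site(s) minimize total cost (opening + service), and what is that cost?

For any fixed open set, each work cell goes to its cheapest open site; total = fixed + service.
{South, West}: C1→South 5·22=110, C2→South 10·5=50, C3→South 4·20=80, C4→West 3·19=57, C5→South 4·20=80. Service 377; fixed 195; total 572.
{South, West, Central}: service 327 + fixed 278 = 605
{North, South, West}: service 377 + fixed 230 = 607
{North, South, East, West, Central}: C1→South 5·22=110, C2→East 3·5=15, C3→South 4·20=80, C4→West 3·19=57, C5→Central 2·20=40. Service 302; fixed 445; total 747.
No other subset beats 572.

Open South and West; minimum total cost 572.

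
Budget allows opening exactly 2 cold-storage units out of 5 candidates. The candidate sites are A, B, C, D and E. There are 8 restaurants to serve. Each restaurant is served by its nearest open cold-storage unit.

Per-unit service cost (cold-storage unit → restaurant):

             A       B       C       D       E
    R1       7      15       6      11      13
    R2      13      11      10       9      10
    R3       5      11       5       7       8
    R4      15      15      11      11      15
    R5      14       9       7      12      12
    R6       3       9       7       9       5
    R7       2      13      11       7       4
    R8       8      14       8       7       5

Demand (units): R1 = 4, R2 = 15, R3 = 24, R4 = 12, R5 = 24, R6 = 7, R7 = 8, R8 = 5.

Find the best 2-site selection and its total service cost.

With exactly 2 open, each restaurant uses its cheapest among the chosen.
{A, C}: R1→C 6·4=24, R2→C 10·15=150, R3→A 5·24=120, R4→C 11·12=132, R5→C 7·24=168, R6→A 3·7=21, R7→A 2·8=16, R8→A 8·5=40. Service cost 671.
{C, E}: service cost 686
{C, D}: service cost 719
Among all 10 size-2 choices, {A, C} is lowest.

Choose A and C; total service cost 671.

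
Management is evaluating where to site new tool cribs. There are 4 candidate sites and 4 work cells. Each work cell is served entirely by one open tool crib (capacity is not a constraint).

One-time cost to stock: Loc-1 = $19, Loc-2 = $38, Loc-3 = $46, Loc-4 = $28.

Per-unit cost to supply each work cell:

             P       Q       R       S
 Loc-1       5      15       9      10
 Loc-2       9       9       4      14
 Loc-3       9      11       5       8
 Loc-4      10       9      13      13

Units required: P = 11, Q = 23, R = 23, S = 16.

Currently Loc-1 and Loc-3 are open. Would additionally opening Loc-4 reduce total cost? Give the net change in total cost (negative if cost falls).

Current service cost with {Loc-1, Loc-3}: 551.
Adding Loc-4: each work cell re-picks its cheapest; new service cost 505, saving 46.
Extra fixed cost: 28. Net change = 28 − 46 = -18.
(Totals: 616 → 598.)

Yes — net change −18 (cost falls by 18).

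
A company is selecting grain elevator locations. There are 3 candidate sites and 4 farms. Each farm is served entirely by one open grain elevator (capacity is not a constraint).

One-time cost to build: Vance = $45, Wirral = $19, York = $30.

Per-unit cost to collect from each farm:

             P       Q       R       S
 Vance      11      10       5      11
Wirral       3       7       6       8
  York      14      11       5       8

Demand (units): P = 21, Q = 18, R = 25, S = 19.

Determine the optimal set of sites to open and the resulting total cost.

For any fixed open set, each farm goes to its cheapest open site; total = fixed + service.
{Wirral}: P→Wirral 3·21=63, Q→Wirral 7·18=126, R→Wirral 6·25=150, S→Wirral 8·19=152. Service 491; fixed 19; total 510.
{Wirral, York}: P→Wirral 3·21=63, Q→Wirral 7·18=126, R→York 5·25=125, S→Wirral 8·19=152. Service 466; fixed 49; total 515.
{Vance, Wirral}: P→Wirral 3·21=63, Q→Wirral 7·18=126, R→Vance 5·25=125, S→Wirral 8·19=152. Service 466; fixed 64; total 530.
{Vance, Wirral, York}: service 466 + fixed 94 = 560
(All 7 nonempty subsets were checked; Wirral only is lowest.)

Open Wirral only; minimum total cost 510.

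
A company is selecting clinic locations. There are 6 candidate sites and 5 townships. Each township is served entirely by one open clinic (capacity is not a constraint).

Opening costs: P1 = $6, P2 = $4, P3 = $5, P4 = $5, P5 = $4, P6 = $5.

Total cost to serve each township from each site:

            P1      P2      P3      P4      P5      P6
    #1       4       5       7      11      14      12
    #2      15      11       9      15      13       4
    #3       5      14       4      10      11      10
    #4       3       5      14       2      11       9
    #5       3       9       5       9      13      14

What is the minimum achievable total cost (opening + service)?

For any fixed open set, each township goes to its cheapest open site; total = fixed + service.
{P1, P6}: #1→P1 4, #2→P6 4, #3→P1 5, #4→P1 3, #5→P1 3. Service 19; fixed 11; total 30.
{P1, P2, P6}: service 19 + fixed 15 = 34
{P1, P3}: service 23 + fixed 11 = 34
{P1, P2, P3, P4, P5, P6}: #1→P1 4, #2→P6 4, #3→P3 4, #4→P4 2, #5→P1 3. Service 17; fixed 29; total 46.
No other subset beats 30.

Minimum total cost: 30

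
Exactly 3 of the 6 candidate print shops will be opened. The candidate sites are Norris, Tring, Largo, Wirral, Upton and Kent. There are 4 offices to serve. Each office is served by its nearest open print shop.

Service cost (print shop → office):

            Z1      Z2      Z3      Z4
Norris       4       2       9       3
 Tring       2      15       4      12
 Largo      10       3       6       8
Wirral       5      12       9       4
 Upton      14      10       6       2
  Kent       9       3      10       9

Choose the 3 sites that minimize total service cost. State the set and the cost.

Choose Norris, Tring and Upton; total service cost 10.

With exactly 3 open, each office uses its cheapest among the chosen.
{Norris, Tring, Upton}: Z1→Tring 2, Z2→Norris 2, Z3→Tring 4, Z4→Upton 2. Service cost 10.
{Norris, Tring, Largo}: service cost 11
{Norris, Tring, Wirral}: service cost 11
Among all 20 size-3 choices, {Norris, Tring, Upton} is lowest.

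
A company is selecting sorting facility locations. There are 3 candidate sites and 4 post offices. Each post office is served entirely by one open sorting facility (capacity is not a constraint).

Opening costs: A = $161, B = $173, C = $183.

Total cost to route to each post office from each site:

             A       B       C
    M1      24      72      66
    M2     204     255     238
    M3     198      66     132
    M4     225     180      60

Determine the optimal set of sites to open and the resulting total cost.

For any fixed open set, each post office goes to its cheapest open site; total = fixed + service.
{C}: M1→C 66, M2→C 238, M3→C 132, M4→C 60. Service 496; fixed 183; total 679.
{B}: M1→B 72, M2→B 255, M3→B 66, M4→B 180. Service 573; fixed 173; total 746.
{A, C}: service 420 + fixed 344 = 764
{A, B, C}: service 354 + fixed 517 = 871
No other subset beats 679.

Open C only; minimum total cost 679.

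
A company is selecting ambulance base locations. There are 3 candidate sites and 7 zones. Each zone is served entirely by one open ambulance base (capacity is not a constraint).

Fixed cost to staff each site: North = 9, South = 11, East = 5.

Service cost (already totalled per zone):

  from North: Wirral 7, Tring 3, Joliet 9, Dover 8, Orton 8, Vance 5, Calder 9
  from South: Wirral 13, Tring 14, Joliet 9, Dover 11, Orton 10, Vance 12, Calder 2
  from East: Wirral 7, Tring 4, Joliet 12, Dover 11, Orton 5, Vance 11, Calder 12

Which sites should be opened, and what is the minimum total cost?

For any fixed open set, each zone goes to its cheapest open site; total = fixed + service.
{North}: Wirral→North 7, Tring→North 3, Joliet→North 9, Dover→North 8, Orton→North 8, Vance→North 5, Calder→North 9. Service 49; fixed 9; total 58.
{North, East}: Wirral→North 7, Tring→North 3, Joliet→North 9, Dover→North 8, Orton→East 5, Vance→North 5, Calder→North 9. Service 46; fixed 14; total 60.
{North, South}: service 42 + fixed 20 = 62
{North, South, East}: service 39 + fixed 25 = 64
No other subset beats 58.

Open North only; minimum total cost 58.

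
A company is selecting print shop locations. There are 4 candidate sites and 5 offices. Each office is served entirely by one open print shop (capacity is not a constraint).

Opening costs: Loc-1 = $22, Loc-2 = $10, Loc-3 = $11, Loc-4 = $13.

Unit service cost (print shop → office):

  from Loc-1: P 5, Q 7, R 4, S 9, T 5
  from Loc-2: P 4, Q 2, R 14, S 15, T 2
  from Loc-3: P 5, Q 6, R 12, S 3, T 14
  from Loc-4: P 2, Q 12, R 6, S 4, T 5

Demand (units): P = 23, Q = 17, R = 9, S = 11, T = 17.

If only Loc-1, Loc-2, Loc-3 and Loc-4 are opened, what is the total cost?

Each office is assigned to its cheapest site among the open ones.
{Loc-1, Loc-2, Loc-3, Loc-4}: P→Loc-4 2·23=46, Q→Loc-2 2·17=34, R→Loc-1 4·9=36, S→Loc-3 3·11=33, T→Loc-2 2·17=34. Service 183; fixed 56; total 239.

Total cost: 239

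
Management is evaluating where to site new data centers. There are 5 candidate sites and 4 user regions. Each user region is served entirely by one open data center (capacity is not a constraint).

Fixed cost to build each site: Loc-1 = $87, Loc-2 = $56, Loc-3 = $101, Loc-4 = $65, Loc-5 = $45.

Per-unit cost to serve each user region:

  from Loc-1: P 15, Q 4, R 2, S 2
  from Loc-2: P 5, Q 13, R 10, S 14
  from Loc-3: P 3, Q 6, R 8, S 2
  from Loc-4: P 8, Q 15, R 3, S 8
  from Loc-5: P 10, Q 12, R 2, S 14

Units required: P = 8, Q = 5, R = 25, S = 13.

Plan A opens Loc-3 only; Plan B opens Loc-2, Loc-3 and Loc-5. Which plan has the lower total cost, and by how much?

Plan A: {Loc-3}: P→Loc-3 3·8=24, Q→Loc-3 6·5=30, R→Loc-3 8·25=200, S→Loc-3 2·13=26. Service 280; fixed 101; total 381.
Plan B: {Loc-2, Loc-3, Loc-5}: P→Loc-3 3·8=24, Q→Loc-3 6·5=30, R→Loc-5 2·25=50, S→Loc-3 2·13=26. Service 130; fixed 202; total 332.
Difference: |381 − 332| = 49.

Plan B is cheaper by 49.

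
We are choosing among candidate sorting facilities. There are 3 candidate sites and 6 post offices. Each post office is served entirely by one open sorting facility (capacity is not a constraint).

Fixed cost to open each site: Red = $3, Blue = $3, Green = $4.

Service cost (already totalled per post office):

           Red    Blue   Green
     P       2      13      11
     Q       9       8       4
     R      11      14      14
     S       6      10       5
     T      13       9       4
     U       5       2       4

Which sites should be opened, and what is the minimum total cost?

For any fixed open set, each post office goes to its cheapest open site; total = fixed + service.
{Red, Green}: P→Red 2, Q→Green 4, R→Red 11, S→Green 5, T→Green 4, U→Green 4. Service 30; fixed 7; total 37.
{Red, Blue, Green}: service 28 + fixed 10 = 38
{Red, Blue}: service 38 + fixed 6 = 44
{Red}: P→Red 2, Q→Red 9, R→Red 11, S→Red 6, T→Red 13, U→Red 5. Service 46; fixed 3; total 49.
No other subset beats 37.

Open Red and Green; minimum total cost 37.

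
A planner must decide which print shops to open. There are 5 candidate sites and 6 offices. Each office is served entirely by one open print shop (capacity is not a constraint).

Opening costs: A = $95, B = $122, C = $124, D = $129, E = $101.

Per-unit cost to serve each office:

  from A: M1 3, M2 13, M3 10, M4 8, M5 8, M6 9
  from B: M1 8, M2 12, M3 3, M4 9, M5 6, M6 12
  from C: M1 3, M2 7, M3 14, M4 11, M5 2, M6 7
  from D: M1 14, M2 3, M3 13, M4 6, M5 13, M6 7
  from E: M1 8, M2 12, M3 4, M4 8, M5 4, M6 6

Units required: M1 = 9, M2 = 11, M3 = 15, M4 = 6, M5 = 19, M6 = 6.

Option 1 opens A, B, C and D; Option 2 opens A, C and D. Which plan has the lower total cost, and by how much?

Option 1: {A, B, C, D}: M1→A 3·9=27, M2→D 3·11=33, M3→B 3·15=45, M4→D 6·6=36, M5→C 2·19=38, M6→C 7·6=42. Service 221; fixed 470; total 691.
Option 2: {A, C, D}: M1→A 3·9=27, M2→D 3·11=33, M3→A 10·15=150, M4→D 6·6=36, M5→C 2·19=38, M6→C 7·6=42. Service 326; fixed 348; total 674.
Difference: |691 − 674| = 17.

Option 2 is cheaper by 17.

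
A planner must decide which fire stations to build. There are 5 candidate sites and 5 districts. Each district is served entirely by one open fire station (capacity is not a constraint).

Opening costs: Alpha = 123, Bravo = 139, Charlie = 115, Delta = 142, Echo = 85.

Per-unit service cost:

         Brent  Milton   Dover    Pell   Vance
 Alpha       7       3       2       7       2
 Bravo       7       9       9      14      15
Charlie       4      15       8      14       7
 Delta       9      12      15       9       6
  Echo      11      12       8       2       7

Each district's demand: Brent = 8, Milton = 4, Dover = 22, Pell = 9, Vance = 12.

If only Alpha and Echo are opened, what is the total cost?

Total cost: 362

Each district is assigned to its cheapest site among the open ones.
{Alpha, Echo}: Brent→Alpha 7·8=56, Milton→Alpha 3·4=12, Dover→Alpha 2·22=44, Pell→Echo 2·9=18, Vance→Alpha 2·12=24. Service 154; fixed 208; total 362.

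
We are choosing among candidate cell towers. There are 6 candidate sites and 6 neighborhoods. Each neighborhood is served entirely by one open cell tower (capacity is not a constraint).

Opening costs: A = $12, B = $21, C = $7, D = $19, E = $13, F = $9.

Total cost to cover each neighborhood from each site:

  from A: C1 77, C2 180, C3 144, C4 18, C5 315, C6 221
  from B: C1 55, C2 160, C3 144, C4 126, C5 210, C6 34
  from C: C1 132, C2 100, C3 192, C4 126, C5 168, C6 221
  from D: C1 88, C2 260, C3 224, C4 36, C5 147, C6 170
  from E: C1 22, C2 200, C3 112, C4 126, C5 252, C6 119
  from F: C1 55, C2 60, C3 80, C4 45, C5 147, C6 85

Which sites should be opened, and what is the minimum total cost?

For any fixed open set, each neighborhood goes to its cheapest open site; total = fixed + service.
{A, B, E, F}: C1→E 22, C2→F 60, C3→F 80, C4→A 18, C5→F 147, C6→B 34. Service 361; fixed 55; total 416.
{A, B, C, E, F}: service 361 + fixed 62 = 423
{B, E, F}: service 388 + fixed 43 = 431
{A, B, C, D, E, F}: C1→E 22, C2→F 60, C3→F 80, C4→A 18, C5→D 147, C6→B 34. Service 361; fixed 81; total 442.
No other subset beats 416.

Open A, B, E and F; minimum total cost 416.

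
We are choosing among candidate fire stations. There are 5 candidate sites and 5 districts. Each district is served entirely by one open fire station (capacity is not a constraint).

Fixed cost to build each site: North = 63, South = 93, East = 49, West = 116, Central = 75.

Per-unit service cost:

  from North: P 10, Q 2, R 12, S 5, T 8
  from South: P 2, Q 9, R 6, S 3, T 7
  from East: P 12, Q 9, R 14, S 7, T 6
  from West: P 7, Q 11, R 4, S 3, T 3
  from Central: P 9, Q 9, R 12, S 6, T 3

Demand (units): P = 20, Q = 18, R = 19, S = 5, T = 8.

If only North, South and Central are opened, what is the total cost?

Total cost: 460

Each district is assigned to its cheapest site among the open ones.
{North, South, Central}: P→South 2·20=40, Q→North 2·18=36, R→South 6·19=114, S→South 3·5=15, T→Central 3·8=24. Service 229; fixed 231; total 460.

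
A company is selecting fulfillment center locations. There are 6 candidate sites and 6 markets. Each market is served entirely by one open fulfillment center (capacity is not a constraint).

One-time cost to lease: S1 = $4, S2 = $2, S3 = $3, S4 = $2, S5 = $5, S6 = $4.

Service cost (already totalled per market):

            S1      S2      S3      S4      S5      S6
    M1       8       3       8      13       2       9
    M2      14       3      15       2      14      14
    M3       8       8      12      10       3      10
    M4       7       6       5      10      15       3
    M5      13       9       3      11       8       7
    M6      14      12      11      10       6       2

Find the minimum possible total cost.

For any fixed open set, each market goes to its cheapest open site; total = fixed + service.
{S3, S4, S5, S6}: M1→S5 2, M2→S4 2, M3→S5 3, M4→S6 3, M5→S3 3, M6→S6 2. Service 15; fixed 14; total 29.
{S2, S3, S5, S6}: M1→S5 2, M2→S2 3, M3→S5 3, M4→S6 3, M5→S3 3, M6→S6 2. Service 16; fixed 14; total 30.
{S4, S5, S6}: service 19 + fixed 11 = 30
{S1, S2, S3, S4, S5, S6}: M1→S5 2, M2→S4 2, M3→S5 3, M4→S6 3, M5→S3 3, M6→S6 2. Service 15; fixed 20; total 35.
No other subset beats 29.

Minimum total cost: 29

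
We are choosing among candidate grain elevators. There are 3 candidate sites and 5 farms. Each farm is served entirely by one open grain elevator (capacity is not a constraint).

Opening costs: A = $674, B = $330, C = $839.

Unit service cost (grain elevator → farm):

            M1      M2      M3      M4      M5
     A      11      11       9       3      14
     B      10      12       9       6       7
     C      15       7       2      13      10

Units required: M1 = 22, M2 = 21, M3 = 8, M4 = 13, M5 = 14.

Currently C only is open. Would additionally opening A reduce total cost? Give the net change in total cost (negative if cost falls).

No — net change +456 (cost rises by 456).

Current service cost with {C}: 802.
Adding A: each farm re-picks its cheapest; new service cost 584, saving 218.
Extra fixed cost: 674. Net change = 674 − 218 = 456.
(Totals: 1641 → 2097.)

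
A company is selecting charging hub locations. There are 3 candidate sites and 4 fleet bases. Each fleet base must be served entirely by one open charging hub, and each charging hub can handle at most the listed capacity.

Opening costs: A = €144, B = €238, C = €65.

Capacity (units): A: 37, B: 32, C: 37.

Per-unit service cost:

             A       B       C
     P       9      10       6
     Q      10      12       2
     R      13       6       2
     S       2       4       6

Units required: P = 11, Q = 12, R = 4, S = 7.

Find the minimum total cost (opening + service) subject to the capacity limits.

Minimum total cost: 205

Open {C}: P→C 6·11=66, Q→C 2·12=24, R→C 2·4=8, S→C 6·7=42.
Loads: C carries 34/37. Service 140; fixed 65; total 205.
Next best feasible plan costs 321.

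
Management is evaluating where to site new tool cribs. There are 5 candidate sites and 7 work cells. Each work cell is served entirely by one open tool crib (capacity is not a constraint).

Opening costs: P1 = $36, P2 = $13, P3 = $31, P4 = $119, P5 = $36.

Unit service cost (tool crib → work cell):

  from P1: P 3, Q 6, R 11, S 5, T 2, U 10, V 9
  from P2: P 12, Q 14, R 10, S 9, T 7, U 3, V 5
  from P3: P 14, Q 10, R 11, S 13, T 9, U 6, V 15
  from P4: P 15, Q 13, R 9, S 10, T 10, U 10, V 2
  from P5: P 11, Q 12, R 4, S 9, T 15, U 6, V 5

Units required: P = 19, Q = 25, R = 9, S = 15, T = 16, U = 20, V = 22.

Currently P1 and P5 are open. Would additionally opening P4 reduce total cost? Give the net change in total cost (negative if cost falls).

Current service cost with {P1, P5}: 580.
Adding P4: each work cell re-picks its cheapest; new service cost 514, saving 66.
Extra fixed cost: 119. Net change = 119 − 66 = 53.
(Totals: 652 → 705.)

No — net change +53 (cost rises by 53).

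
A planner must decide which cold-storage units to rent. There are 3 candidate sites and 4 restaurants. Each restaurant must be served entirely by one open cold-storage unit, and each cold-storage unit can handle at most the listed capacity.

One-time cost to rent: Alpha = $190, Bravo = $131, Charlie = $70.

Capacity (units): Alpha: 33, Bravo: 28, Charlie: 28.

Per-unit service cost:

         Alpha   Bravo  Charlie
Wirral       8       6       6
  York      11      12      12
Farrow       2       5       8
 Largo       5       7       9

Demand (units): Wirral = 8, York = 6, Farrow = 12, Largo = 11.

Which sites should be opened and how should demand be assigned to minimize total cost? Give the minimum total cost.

Minimum total cost: 453

Open {Alpha, Charlie}: Wirral→Charlie 6·8=48, York→Alpha 11·6=66, Farrow→Alpha 2·12=24, Largo→Alpha 5·11=55.
Loads: Alpha carries 29/33, Charlie carries 8/28. Service 193; fixed 260; total 453.
Next best feasible plan costs 458.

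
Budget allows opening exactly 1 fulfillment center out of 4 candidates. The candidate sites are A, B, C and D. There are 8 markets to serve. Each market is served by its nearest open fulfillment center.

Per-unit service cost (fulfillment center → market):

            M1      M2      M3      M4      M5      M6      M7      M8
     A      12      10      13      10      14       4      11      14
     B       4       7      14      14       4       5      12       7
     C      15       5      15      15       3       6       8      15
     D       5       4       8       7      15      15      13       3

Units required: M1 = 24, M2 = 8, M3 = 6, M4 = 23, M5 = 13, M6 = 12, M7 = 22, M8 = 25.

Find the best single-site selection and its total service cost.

With exactly 1 open, each market uses its cheapest among the chosen.
{D}: M1→D 5·24=120, M2→D 4·8=32, M3→D 8·6=48, M4→D 7·23=161, M5→D 15·13=195, M6→D 15·12=180, M7→D 13·22=286, M8→D 3·25=75. Service cost 1097.
{B}: service cost 1109
{C}: service cost 1497
Among all 4 size-1 choices, {D} is lowest.

Choose D only; total service cost 1097.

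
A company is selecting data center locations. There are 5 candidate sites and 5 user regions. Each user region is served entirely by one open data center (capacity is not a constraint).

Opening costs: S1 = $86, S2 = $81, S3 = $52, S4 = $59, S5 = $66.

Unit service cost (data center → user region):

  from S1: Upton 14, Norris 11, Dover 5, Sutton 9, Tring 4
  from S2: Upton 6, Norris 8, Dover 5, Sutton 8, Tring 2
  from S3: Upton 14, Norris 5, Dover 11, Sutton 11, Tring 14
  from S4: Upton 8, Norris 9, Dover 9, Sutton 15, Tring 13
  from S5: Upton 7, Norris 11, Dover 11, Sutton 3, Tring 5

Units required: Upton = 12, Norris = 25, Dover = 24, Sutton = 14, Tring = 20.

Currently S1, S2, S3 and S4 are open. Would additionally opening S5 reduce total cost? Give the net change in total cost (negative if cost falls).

Current service cost with {S1, S2, S3, S4}: 469.
Adding S5: each user region re-picks its cheapest; new service cost 399, saving 70.
Extra fixed cost: 66. Net change = 66 − 70 = -4.
(Totals: 747 → 743.)

Yes — net change −4 (cost falls by 4).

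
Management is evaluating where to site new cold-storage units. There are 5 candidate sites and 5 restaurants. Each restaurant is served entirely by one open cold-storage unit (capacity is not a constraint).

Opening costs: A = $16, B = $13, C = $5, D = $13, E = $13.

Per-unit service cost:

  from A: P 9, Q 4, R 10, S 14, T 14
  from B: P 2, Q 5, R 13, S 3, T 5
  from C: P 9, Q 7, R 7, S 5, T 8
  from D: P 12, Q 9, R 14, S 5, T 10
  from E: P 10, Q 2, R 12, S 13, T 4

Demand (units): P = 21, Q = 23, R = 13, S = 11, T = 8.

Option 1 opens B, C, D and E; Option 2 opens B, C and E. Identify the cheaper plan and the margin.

Option 2 is cheaper by 13.

Option 1: {B, C, D, E}: P→B 2·21=42, Q→E 2·23=46, R→C 7·13=91, S→B 3·11=33, T→E 4·8=32. Service 244; fixed 44; total 288.
Option 2: {B, C, E}: P→B 2·21=42, Q→E 2·23=46, R→C 7·13=91, S→B 3·11=33, T→E 4·8=32. Service 244; fixed 31; total 275.
Difference: |288 − 275| = 13.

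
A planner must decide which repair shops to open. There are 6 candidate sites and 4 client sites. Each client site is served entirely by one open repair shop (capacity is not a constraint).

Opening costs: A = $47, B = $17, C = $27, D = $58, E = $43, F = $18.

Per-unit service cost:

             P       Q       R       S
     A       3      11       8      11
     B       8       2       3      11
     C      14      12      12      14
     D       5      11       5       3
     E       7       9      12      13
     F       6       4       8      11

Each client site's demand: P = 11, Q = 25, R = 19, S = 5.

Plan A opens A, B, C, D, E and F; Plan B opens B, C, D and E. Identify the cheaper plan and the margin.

Plan B is cheaper by 43.

Plan A: {A, B, C, D, E, F}: P→A 3·11=33, Q→B 2·25=50, R→B 3·19=57, S→D 3·5=15. Service 155; fixed 210; total 365.
Plan B: {B, C, D, E}: P→D 5·11=55, Q→B 2·25=50, R→B 3·19=57, S→D 3·5=15. Service 177; fixed 145; total 322.
Difference: |365 − 322| = 43.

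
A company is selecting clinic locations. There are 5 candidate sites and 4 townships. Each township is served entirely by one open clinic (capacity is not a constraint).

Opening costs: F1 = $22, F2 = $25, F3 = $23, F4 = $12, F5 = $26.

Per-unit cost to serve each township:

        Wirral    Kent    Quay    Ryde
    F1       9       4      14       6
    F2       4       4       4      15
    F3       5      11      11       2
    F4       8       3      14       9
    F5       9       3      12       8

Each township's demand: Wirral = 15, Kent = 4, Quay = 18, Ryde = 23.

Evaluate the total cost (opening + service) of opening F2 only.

Each township is assigned to its cheapest site among the open ones.
{F2}: Wirral→F2 4·15=60, Kent→F2 4·4=16, Quay→F2 4·18=72, Ryde→F2 15·23=345. Service 493; fixed 25; total 518.

Total cost: 518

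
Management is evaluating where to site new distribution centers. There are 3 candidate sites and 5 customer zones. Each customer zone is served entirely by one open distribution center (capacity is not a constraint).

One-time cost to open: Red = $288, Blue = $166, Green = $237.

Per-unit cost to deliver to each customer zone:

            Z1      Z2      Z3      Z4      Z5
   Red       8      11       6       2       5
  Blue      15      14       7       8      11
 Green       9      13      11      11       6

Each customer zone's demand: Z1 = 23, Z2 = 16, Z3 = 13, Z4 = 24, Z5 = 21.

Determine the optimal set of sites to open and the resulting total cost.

Open Red only; minimum total cost 879.

For any fixed open set, each customer zone goes to its cheapest open site; total = fixed + service.
{Red}: Z1→Red 8·23=184, Z2→Red 11·16=176, Z3→Red 6·13=78, Z4→Red 2·24=48, Z5→Red 5·21=105. Service 591; fixed 288; total 879.
{Red, Blue}: service 591 + fixed 454 = 1045
{Red, Green}: service 591 + fixed 525 = 1116
{Red, Blue, Green}: service 591 + fixed 691 = 1282
(All 7 nonempty subsets were checked; Red only is lowest.)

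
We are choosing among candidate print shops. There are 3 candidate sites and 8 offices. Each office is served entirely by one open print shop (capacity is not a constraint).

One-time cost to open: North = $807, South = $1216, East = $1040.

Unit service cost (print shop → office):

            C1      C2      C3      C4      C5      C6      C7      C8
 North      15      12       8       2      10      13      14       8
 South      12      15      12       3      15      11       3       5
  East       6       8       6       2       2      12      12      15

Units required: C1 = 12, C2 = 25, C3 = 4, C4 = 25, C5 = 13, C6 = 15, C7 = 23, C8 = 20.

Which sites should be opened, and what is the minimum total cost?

For any fixed open set, each office goes to its cheapest open site; total = fixed + service.
{East}: C1→East 6·12=72, C2→East 8·25=200, C3→East 6·4=24, C4→East 2·25=50, C5→East 2·13=26, C6→East 12·15=180, C7→East 12·23=276, C8→East 15·20=300. Service 1128; fixed 1040; total 2168.
{North}: service 1369 + fixed 807 = 2176
{South}: C1→South 12·12=144, C2→South 15·25=375, C3→South 12·4=48, C4→South 3·25=75, C5→South 15·13=195, C6→South 11·15=165, C7→South 3·23=69, C8→South 5·20=100. Service 1171; fixed 1216; total 2387.
{North, South, East}: C1→East 6·12=72, C2→East 8·25=200, C3→East 6·4=24, C4→North 2·25=50, C5→East 2·13=26, C6→South 11·15=165, C7→South 3·23=69, C8→South 5·20=100. Service 706; fixed 3063; total 3769.
(All 7 nonempty subsets were checked; East only is lowest.)

Open East only; minimum total cost 2168.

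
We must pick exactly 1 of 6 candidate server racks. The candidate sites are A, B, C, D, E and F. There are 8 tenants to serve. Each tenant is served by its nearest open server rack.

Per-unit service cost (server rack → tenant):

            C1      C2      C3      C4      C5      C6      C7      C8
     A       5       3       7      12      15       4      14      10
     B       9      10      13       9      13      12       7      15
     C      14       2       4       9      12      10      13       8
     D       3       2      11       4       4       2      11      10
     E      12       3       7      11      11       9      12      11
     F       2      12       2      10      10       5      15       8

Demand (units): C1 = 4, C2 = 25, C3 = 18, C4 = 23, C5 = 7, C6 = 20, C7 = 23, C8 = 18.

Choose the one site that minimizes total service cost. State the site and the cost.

With exactly 1 open, each tenant uses its cheapest among the chosen.
{D}: C1→D 3·4=12, C2→D 2·25=50, C3→D 11·18=198, C4→D 4·23=92, C5→D 4·7=28, C6→D 2·20=40, C7→D 11·23=253, C8→D 10·18=180. Service cost 853.
{C}: service cost 1112
{A}: service cost 1184
Among all 6 size-1 choices, {D} is lowest.

Choose D only; total service cost 853.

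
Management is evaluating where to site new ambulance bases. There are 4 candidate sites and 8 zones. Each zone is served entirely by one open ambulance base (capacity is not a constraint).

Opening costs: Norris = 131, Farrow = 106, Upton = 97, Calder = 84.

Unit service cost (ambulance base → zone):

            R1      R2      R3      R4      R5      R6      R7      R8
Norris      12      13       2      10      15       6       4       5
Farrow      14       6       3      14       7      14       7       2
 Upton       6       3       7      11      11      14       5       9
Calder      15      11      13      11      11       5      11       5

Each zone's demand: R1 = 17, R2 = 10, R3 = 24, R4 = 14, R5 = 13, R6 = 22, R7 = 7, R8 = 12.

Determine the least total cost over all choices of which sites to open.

For any fixed open set, each zone goes to its cheapest open site; total = fixed + service.
{Farrow, Upton, Calder}: R1→Upton 6·17=102, R2→Upton 3·10=30, R3→Farrow 3·24=72, R4→Upton 11·14=154, R5→Farrow 7·13=91, R6→Calder 5·22=110, R7→Upton 5·7=35, R8→Farrow 2·12=24. Service 618; fixed 287; total 905.
{Norris, Upton}: R1→Upton 6·17=102, R2→Upton 3·10=30, R3→Norris 2·24=48, R4→Norris 10·14=140, R5→Upton 11·13=143, R6→Norris 6·22=132, R7→Norris 4·7=28, R8→Norris 5·12=60. Service 683; fixed 228; total 911.
{Norris, Farrow, Upton}: R1→Upton 6·17=102, R2→Upton 3·10=30, R3→Norris 2·24=48, R4→Norris 10·14=140, R5→Farrow 7·13=91, R6→Norris 6·22=132, R7→Norris 4·7=28, R8→Farrow 2·12=24. Service 595; fixed 334; total 929.
{Norris, Farrow, Upton, Calder}: R1→Upton 6·17=102, R2→Upton 3·10=30, R3→Norris 2·24=48, R4→Norris 10·14=140, R5→Farrow 7·13=91, R6→Calder 5·22=110, R7→Norris 4·7=28, R8→Farrow 2·12=24. Service 573; fixed 418; total 991.
No other subset beats 905.

Minimum total cost: 905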